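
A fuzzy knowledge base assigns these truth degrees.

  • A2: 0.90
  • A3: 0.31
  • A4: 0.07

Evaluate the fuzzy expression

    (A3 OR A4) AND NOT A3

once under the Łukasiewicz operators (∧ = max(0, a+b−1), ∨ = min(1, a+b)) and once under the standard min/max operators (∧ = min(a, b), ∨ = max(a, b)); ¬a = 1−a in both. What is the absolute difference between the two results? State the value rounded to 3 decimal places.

0.240

Under Łukasiewicz:
  A3 OR A4 = min(1, a+b) on (0.31, 0.07) = 0.38
  NOT A3 = 1 − 0.31 = 0.69
  (A3 OR A4) AND NOT A3 = max(0, a+b−1) on (0.38, 0.69) = 0.07
  → value = 0.0700
Under standard min/max:
  A3 OR A4 = max(a, b) on (0.31, 0.07) = 0.31
  NOT A3 = 1 − 0.31 = 0.69
  (A3 OR A4) AND NOT A3 = min(a, b) on (0.31, 0.69) = 0.31
  → value = 0.3100
|0.0700 − 0.3100| = 0.240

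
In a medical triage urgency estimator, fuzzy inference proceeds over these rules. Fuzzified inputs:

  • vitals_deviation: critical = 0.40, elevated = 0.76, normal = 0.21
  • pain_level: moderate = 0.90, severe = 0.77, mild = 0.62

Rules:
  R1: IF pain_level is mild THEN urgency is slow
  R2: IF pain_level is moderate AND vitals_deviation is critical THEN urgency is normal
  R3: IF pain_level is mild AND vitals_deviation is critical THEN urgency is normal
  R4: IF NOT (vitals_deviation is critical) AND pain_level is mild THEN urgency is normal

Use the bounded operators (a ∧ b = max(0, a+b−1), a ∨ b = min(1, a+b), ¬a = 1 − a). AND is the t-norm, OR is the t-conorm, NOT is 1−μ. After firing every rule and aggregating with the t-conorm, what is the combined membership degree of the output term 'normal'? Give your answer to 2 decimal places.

R1: mild=0.62 → w = 0.62
R2: moderate=0.90, critical=0.40; AND[max(0, a+b−1)] → w = 0.30
R3: mild=0.62, critical=0.40; AND[max(0, a+b−1)] → w = 0.02
R4: ¬critical=1−0.40=0.60, mild=0.62; AND[max(0, a+b−1)] → w = 0.22
Rules with consequent 'normal': {R2, R3, R4} → strengths 0.30, 0.02, 0.22
Aggregate via t-conorm [min(1, a+b)]: 0.54

0.54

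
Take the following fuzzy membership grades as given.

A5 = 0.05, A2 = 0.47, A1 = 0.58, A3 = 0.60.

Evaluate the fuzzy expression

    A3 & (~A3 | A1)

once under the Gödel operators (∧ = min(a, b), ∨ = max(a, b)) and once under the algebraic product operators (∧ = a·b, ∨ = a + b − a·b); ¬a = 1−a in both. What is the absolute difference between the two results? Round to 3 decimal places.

0.131

Under Gödel:
  ~A3 = 1 − 0.60 = 0.40
  ~A3 | A1 = max(a, b) on (0.40, 0.58) = 0.58
  A3 & (~A3 | A1) = min(a, b) on (0.60, 0.58) = 0.58
  → value = 0.5800
Under algebraic product:
  ~A3 = 1 − 0.6000 = 0.4000
  ~A3 | A1 = a + b − a·b on (0.4000, 0.5800) = 0.7480
  A3 & (~A3 | A1) = a·b on (0.6000, 0.7480) = 0.4488
  → value = 0.4488
|0.5800 − 0.4488| = 0.131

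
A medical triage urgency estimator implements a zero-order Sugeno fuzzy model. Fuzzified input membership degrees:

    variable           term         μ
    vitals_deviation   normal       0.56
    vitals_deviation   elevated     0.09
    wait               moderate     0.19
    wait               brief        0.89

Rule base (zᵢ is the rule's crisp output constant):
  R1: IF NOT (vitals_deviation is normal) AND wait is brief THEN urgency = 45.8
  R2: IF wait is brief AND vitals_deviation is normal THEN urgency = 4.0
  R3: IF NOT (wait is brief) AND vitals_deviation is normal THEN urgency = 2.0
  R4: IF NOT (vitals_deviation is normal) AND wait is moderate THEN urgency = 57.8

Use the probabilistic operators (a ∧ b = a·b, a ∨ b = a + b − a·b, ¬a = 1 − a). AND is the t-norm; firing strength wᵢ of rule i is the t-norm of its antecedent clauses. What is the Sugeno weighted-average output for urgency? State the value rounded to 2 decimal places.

R1 (z=45.8): ¬normal=1−0.56=0.44, brief=0.89; AND[a·b] → w = 0.3916
R2 (z=4.0): brief=0.89, normal=0.56; AND[a·b] → w = 0.4984
R3 (z=2.0): ¬brief=1−0.89=0.11, normal=0.56; AND[a·b] → w = 0.0616
R4 (z=57.8): ¬normal=1−0.56=0.44, moderate=0.19; AND[a·b] → w = 0.0836
Weighted average = (0.3916·45.8 + 0.4984·4.0 + 0.0616·2.0 + 0.0836·57.8) / (0.3916 + 0.4984 + 0.0616 + 0.0836)
  = 24.8842 / 1.0352 = 24.04

24.04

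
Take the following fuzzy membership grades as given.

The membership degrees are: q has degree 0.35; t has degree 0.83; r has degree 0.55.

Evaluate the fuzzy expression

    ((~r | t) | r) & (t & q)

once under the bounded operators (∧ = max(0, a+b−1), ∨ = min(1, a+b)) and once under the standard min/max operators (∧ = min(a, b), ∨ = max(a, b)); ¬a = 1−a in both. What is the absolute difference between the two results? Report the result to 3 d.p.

0.170

Under bounded:
  ~r = 1 − 0.55 = 0.45
  ~r | t = min(1, a+b) on (0.45, 0.83) = 1.00
  (~r | t) | r = min(1, a+b) on (1.00, 0.55) = 1.00
  t & q = max(0, a+b−1) on (0.83, 0.35) = 0.18
  ((~r | t) | r) & (t & q) = max(0, a+b−1) on (1.00, 0.18) = 0.18
  → value = 0.1800
Under standard min/max:
  ~r = 1 − 0.55 = 0.45
  ~r | t = max(a, b) on (0.45, 0.83) = 0.83
  (~r | t) | r = max(a, b) on (0.83, 0.55) = 0.83
  t & q = min(a, b) on (0.83, 0.35) = 0.35
  ((~r | t) | r) & (t & q) = min(a, b) on (0.83, 0.35) = 0.35
  → value = 0.3500
|0.1800 − 0.3500| = 0.170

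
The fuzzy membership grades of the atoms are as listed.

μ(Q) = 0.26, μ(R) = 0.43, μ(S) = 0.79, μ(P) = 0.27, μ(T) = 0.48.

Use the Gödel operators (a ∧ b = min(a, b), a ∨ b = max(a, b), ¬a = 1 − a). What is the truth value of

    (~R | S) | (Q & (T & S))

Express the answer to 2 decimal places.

~R = 1 − 0.43 = 0.57
~R | S = max(a, b) on (0.57, 0.79) = 0.79
T & S = min(a, b) on (0.48, 0.79) = 0.48
Q & (T & S) = min(a, b) on (0.26, 0.48) = 0.26
(~R | S) | (Q & (T & S)) = max(a, b) on (0.79, 0.26) = 0.79

0.79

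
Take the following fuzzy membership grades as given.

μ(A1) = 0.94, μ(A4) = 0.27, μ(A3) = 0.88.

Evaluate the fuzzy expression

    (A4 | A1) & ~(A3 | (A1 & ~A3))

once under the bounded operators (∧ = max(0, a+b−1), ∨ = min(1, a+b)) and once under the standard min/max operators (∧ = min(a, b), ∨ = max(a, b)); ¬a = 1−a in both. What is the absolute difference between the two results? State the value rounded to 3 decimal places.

Under bounded:
  A4 | A1 = min(1, a+b) on (0.27, 0.94) = 1.00
  ~A3 = 1 − 0.88 = 0.12
  A1 & ~A3 = max(0, a+b−1) on (0.94, 0.12) = 0.06
  A3 | (A1 & ~A3) = min(1, a+b) on (0.88, 0.06) = 0.94
  ~(A3 | (A1 & ~A3)) = 1 − 0.94 = 0.06
  (A4 | A1) & ~(A3 | (A1 & ~A3)) = max(0, a+b−1) on (1.00, 0.06) = 0.06
  → value = 0.0600
Under standard min/max:
  A4 | A1 = max(a, b) on (0.27, 0.94) = 0.94
  ~A3 = 1 − 0.88 = 0.12
  A1 & ~A3 = min(a, b) on (0.94, 0.12) = 0.12
  A3 | (A1 & ~A3) = max(a, b) on (0.88, 0.12) = 0.88
  ~(A3 | (A1 & ~A3)) = 1 − 0.88 = 0.12
  (A4 | A1) & ~(A3 | (A1 & ~A3)) = min(a, b) on (0.94, 0.12) = 0.12
  → value = 0.1200
|0.0600 − 0.1200| = 0.060

0.060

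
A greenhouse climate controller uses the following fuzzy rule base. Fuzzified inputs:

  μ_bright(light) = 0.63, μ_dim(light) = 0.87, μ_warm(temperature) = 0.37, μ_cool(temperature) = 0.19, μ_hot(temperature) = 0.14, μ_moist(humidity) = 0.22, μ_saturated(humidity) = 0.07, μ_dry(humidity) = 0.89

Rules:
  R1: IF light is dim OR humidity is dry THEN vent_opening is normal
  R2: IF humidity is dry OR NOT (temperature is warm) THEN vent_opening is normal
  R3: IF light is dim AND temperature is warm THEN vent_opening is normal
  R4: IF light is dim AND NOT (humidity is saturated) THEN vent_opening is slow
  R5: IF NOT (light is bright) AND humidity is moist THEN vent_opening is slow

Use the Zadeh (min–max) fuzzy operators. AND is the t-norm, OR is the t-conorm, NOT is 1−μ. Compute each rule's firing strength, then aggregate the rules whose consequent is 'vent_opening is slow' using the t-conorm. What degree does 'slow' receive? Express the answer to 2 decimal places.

0.87

R1: dim=0.87, dry=0.89; OR[max(a, b)] → w = 0.89
R2: dry=0.89, ¬warm=1−0.37=0.63; OR[max(a, b)] → w = 0.89
R3: dim=0.87, warm=0.37; AND[min(a, b)] → w = 0.37
R4: dim=0.87, ¬saturated=1−0.07=0.93; AND[min(a, b)] → w = 0.87
R5: ¬bright=1−0.63=0.37, moist=0.22; AND[min(a, b)] → w = 0.22
Rules with consequent 'slow': {R4, R5} → strengths 0.87, 0.22
Aggregate via t-conorm [max(a, b)]: 0.87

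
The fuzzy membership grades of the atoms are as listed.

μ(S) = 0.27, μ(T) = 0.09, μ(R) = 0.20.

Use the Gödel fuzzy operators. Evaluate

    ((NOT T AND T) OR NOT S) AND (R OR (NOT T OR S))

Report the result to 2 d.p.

NOT T = 1 − 0.09 = 0.91
NOT T AND T = min(a, b) on (0.91, 0.09) = 0.09
NOT S = 1 − 0.27 = 0.73
(NOT T AND T) OR NOT S = max(a, b) on (0.09, 0.73) = 0.73
NOT T = 1 − 0.09 = 0.91
NOT T OR S = max(a, b) on (0.91, 0.27) = 0.91
R OR (NOT T OR S) = max(a, b) on (0.20, 0.91) = 0.91
((NOT T AND T) OR NOT S) AND (R OR (NOT T OR S)) = min(a, b) on (0.73, 0.91) = 0.73

0.73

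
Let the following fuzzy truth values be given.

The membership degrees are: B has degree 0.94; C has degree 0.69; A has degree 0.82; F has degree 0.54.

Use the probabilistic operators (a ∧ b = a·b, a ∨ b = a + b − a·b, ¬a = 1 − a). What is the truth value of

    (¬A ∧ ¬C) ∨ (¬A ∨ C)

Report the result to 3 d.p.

¬A = 1 − 0.8200 = 0.1800
¬C = 1 − 0.6900 = 0.3100
¬A ∧ ¬C = a·b on (0.1800, 0.3100) = 0.0558
¬A = 1 − 0.8200 = 0.1800
¬A ∨ C = a + b − a·b on (0.1800, 0.6900) = 0.7458
(¬A ∧ ¬C) ∨ (¬A ∨ C) = a + b − a·b on (0.0558, 0.7458) = 0.7600

0.760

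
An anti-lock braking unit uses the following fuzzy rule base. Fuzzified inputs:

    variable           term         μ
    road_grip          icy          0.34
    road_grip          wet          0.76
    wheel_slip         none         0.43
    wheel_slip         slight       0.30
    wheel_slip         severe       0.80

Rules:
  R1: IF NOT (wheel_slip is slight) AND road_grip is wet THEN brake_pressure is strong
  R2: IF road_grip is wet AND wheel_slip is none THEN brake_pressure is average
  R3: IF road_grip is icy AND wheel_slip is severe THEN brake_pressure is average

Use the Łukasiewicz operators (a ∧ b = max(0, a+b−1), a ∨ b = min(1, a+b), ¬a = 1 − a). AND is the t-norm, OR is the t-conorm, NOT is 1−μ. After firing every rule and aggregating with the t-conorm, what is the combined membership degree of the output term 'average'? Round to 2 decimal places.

R1: ¬slight=1−0.30=0.70, wet=0.76; AND[max(0, a+b−1)] → w = 0.46
R2: wet=0.76, none=0.43; AND[max(0, a+b−1)] → w = 0.19
R3: icy=0.34, severe=0.80; AND[max(0, a+b−1)] → w = 0.14
Rules with consequent 'average': {R2, R3} → strengths 0.19, 0.14
Aggregate via t-conorm [min(1, a+b)]: 0.33

0.33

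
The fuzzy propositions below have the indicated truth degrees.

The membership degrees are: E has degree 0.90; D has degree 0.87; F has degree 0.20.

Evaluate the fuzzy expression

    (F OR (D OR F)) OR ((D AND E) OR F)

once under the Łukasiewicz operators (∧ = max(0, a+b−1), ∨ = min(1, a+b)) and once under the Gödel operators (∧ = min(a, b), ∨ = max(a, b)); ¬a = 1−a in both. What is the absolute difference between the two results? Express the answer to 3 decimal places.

0.130

Under Łukasiewicz:
  D OR F = min(1, a+b) on (0.87, 0.20) = 1.00
  F OR (D OR F) = min(1, a+b) on (0.20, 1.00) = 1.00
  D AND E = max(0, a+b−1) on (0.87, 0.90) = 0.77
  (D AND E) OR F = min(1, a+b) on (0.77, 0.20) = 0.97
  (F OR (D OR F)) OR ((D AND E) OR F) = min(1, a+b) on (1.00, 0.97) = 1.00
  → value = 1.0000
Under Gödel:
  D OR F = max(a, b) on (0.87, 0.20) = 0.87
  F OR (D OR F) = max(a, b) on (0.20, 0.87) = 0.87
  D AND E = min(a, b) on (0.87, 0.90) = 0.87
  (D AND E) OR F = max(a, b) on (0.87, 0.20) = 0.87
  (F OR (D OR F)) OR ((D AND E) OR F) = max(a, b) on (0.87, 0.87) = 0.87
  → value = 0.8700
|1.0000 − 0.8700| = 0.130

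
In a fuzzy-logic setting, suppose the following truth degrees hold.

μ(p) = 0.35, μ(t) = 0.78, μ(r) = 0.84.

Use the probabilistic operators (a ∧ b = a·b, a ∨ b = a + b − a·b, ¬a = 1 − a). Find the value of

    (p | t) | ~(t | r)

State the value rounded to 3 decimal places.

0.862

p | t = a + b − a·b on (0.3500, 0.7800) = 0.8570
t | r = a + b − a·b on (0.7800, 0.8400) = 0.9648
~(t | r) = 1 − 0.9648 = 0.0352
(p | t) | ~(t | r) = a + b − a·b on (0.8570, 0.0352) = 0.8620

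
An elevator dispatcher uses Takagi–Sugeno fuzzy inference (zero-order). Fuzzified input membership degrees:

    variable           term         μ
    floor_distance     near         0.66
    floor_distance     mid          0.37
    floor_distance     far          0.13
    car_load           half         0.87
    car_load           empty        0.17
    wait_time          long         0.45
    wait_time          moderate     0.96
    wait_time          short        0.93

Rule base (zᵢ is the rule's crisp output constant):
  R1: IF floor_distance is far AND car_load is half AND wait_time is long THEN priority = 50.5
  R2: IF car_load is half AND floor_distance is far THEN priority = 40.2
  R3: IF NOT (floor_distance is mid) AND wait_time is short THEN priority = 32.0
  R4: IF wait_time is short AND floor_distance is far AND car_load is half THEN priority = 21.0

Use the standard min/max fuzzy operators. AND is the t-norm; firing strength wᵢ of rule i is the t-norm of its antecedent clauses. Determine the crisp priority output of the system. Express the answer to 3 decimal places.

R1 (z=50.5): far=0.13, half=0.87, long=0.45; AND[min(a, b)] → w = 0.13
R2 (z=40.2): half=0.87, far=0.13; AND[min(a, b)] → w = 0.13
R3 (z=32.0): ¬mid=1−0.37=0.63, short=0.93; AND[min(a, b)] → w = 0.63
R4 (z=21.0): short=0.93, far=0.13, half=0.87; AND[min(a, b)] → w = 0.13
Weighted average = (0.13·50.5 + 0.13·40.2 + 0.63·32.0 + 0.13·21.0) / (0.13 + 0.13 + 0.63 + 0.13)
  = 34.6810 / 1.0200 = 34.001

34.001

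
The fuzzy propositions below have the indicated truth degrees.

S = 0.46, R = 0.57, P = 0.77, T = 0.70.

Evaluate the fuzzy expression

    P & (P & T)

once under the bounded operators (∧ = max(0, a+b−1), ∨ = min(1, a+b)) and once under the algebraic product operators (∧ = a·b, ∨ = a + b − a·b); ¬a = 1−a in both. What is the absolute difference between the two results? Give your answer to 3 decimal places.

Under bounded:
  P & T = max(0, a+b−1) on (0.77, 0.70) = 0.47
  P & (P & T) = max(0, a+b−1) on (0.77, 0.47) = 0.24
  → value = 0.2400
Under algebraic product:
  P & T = a·b on (0.7700, 0.7000) = 0.5390
  P & (P & T) = a·b on (0.7700, 0.5390) = 0.4150
  → value = 0.4150
|0.2400 − 0.4150| = 0.175

0.175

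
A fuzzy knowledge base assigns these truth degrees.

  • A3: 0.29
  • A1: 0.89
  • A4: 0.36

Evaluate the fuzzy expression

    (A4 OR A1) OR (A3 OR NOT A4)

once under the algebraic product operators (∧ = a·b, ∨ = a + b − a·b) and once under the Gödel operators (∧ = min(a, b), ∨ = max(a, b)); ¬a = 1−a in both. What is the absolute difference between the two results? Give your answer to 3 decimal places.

Under algebraic product:
  A4 OR A1 = a + b − a·b on (0.3600, 0.8900) = 0.9296
  NOT A4 = 1 − 0.3600 = 0.6400
  A3 OR NOT A4 = a + b − a·b on (0.2900, 0.6400) = 0.7444
  (A4 OR A1) OR (A3 OR NOT A4) = a + b − a·b on (0.9296, 0.7444) = 0.9820
  → value = 0.9820
Under Gödel:
  A4 OR A1 = max(a, b) on (0.36, 0.89) = 0.89
  NOT A4 = 1 − 0.36 = 0.64
  A3 OR NOT A4 = max(a, b) on (0.29, 0.64) = 0.64
  (A4 OR A1) OR (A3 OR NOT A4) = max(a, b) on (0.89, 0.64) = 0.89
  → value = 0.8900
|0.9820 − 0.8900| = 0.092

0.092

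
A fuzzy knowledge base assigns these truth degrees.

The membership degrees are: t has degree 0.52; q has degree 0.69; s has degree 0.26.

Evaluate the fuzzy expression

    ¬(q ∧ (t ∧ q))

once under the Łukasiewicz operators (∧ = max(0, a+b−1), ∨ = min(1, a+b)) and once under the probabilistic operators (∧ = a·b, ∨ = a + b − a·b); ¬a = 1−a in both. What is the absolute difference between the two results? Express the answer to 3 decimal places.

Under Łukasiewicz:
  t ∧ q = max(0, a+b−1) on (0.52, 0.69) = 0.21
  q ∧ (t ∧ q) = max(0, a+b−1) on (0.69, 0.21) = 0.00
  ¬(q ∧ (t ∧ q)) = 1 − 0.00 = 1.00
  → value = 1.0000
Under probabilistic:
  t ∧ q = a·b on (0.5200, 0.6900) = 0.3588
  q ∧ (t ∧ q) = a·b on (0.6900, 0.3588) = 0.2476
  ¬(q ∧ (t ∧ q)) = 1 − 0.2476 = 0.7524
  → value = 0.7524
|1.0000 − 0.7524| = 0.248

0.248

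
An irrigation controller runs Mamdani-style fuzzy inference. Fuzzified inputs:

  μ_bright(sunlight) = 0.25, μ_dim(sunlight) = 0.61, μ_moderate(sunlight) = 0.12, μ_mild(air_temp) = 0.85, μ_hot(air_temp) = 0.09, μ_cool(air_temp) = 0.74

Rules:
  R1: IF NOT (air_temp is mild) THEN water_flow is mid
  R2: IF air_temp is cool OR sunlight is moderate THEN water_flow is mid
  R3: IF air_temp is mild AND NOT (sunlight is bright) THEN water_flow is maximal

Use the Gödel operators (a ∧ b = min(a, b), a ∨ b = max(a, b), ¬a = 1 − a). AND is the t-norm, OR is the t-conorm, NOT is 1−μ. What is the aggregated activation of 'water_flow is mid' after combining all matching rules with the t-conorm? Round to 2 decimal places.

0.74

R1: ¬mild=1−0.85=0.15 → w = 0.15
R2: cool=0.74, moderate=0.12; OR[max(a, b)] → w = 0.74
R3: mild=0.85, ¬bright=1−0.25=0.75; AND[min(a, b)] → w = 0.75
Rules with consequent 'mid': {R1, R2} → strengths 0.15, 0.74
Aggregate via t-conorm [max(a, b)]: 0.74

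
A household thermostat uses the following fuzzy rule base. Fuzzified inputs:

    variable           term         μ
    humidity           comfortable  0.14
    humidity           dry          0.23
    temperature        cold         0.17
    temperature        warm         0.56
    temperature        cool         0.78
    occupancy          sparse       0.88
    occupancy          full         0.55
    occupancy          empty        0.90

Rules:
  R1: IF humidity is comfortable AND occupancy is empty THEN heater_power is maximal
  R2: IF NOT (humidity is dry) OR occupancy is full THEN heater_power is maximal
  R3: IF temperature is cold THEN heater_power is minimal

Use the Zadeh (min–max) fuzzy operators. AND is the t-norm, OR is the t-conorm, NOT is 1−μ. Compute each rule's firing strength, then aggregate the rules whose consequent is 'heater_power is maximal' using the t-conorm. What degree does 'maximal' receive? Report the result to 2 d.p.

0.77

R1: comfortable=0.14, empty=0.90; AND[min(a, b)] → w = 0.14
R2: ¬dry=1−0.23=0.77, full=0.55; OR[max(a, b)] → w = 0.77
R3: cold=0.17 → w = 0.17
Rules with consequent 'maximal': {R1, R2} → strengths 0.14, 0.77
Aggregate via t-conorm [max(a, b)]: 0.77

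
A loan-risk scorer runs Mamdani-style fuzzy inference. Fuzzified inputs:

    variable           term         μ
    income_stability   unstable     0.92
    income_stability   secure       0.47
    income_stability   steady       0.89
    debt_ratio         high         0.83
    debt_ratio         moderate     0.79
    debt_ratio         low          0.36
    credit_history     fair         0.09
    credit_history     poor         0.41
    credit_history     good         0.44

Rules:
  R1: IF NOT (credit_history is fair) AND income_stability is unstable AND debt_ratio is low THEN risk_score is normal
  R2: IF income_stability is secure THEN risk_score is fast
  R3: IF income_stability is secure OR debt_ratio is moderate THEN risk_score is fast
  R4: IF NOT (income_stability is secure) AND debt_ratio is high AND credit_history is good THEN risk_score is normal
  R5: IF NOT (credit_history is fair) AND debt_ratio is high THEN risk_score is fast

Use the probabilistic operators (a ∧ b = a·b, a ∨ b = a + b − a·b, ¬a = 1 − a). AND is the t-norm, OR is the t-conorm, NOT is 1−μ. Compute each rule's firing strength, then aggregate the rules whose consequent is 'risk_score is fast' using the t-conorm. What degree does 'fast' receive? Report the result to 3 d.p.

R1: ¬fair=1−0.09=0.91, unstable=0.92, low=0.36; AND[a·b] → w = 0.3014
R2: secure=0.47 → w = 0.4700
R3: secure=0.47, moderate=0.79; OR[a + b − a·b] → w = 0.8887
R4: ¬secure=1−0.47=0.53, high=0.83, good=0.44; AND[a·b] → w = 0.1936
R5: ¬fair=1−0.09=0.91, high=0.83; AND[a·b] → w = 0.7553
Rules with consequent 'fast': {R2, R3, R5} → strengths 0.4700, 0.8887, 0.7553
Aggregate via t-conorm [a + b − a·b]: 0.9856

0.986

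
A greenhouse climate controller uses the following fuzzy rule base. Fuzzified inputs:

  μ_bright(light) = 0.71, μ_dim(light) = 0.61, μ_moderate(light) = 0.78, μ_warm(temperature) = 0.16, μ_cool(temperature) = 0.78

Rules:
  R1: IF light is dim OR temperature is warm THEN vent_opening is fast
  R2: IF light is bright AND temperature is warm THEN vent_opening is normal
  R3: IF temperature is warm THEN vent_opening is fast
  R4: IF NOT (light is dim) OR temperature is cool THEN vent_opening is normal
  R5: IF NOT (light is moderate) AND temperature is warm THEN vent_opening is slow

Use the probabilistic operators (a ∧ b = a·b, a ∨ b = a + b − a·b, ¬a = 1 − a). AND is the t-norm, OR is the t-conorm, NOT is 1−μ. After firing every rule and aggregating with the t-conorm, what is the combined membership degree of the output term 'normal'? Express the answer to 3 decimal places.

R1: dim=0.61, warm=0.16; OR[a + b − a·b] → w = 0.6724
R2: bright=0.71, warm=0.16; AND[a·b] → w = 0.1136
R3: warm=0.16 → w = 0.1600
R4: ¬dim=1−0.61=0.39, cool=0.78; OR[a + b − a·b] → w = 0.8658
R5: ¬moderate=1−0.78=0.22, warm=0.16; AND[a·b] → w = 0.0352
Rules with consequent 'normal': {R2, R4} → strengths 0.1136, 0.8658
Aggregate via t-conorm [a + b − a·b]: 0.8810

0.881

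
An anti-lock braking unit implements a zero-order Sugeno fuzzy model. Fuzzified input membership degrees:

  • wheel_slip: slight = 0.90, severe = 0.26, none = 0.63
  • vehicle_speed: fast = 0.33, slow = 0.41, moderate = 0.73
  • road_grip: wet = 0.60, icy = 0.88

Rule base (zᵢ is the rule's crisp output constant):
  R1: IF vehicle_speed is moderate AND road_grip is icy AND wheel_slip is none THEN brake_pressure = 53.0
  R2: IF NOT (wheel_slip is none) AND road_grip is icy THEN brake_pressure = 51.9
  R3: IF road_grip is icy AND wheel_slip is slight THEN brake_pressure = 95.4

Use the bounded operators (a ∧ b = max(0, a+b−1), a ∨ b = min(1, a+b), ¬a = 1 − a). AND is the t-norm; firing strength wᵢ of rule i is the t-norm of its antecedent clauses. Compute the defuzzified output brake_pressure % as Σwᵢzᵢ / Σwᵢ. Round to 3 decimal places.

R1 (z=53.0): moderate=0.73, icy=0.88, none=0.63; AND[max(0, a+b−1)] → w = 0.24
R2 (z=51.9): ¬none=1−0.63=0.37, icy=0.88; AND[max(0, a+b−1)] → w = 0.25
R3 (z=95.4): icy=0.88, slight=0.90; AND[max(0, a+b−1)] → w = 0.78
Weighted average = (0.24·53.0 + 0.25·51.9 + 0.78·95.4) / (0.24 + 0.25 + 0.78)
  = 100.1070 / 1.2700 = 78.824

78.824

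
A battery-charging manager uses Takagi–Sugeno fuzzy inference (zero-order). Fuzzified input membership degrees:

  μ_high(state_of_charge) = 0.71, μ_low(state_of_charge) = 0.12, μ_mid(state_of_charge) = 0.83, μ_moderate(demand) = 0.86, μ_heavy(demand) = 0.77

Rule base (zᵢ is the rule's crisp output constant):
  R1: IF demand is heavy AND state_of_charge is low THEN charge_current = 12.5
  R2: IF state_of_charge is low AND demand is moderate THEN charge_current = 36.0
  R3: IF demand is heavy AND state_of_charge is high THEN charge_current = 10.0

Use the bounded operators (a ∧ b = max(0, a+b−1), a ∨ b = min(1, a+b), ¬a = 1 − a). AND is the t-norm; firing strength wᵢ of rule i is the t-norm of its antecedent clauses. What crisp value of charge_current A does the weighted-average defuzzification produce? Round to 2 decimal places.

10.00

R1 (z=12.5): heavy=0.77, low=0.12; AND[max(0, a+b−1)] → w = 0.00
R2 (z=36.0): low=0.12, moderate=0.86; AND[max(0, a+b−1)] → w = 0.00
R3 (z=10.0): heavy=0.77, high=0.71; AND[max(0, a+b−1)] → w = 0.48
Weighted average = (0.00·12.5 + 0.00·36.0 + 0.48·10.0) / (0.00 + 0.00 + 0.48)
  = 4.8000 / 0.4800 = 10.00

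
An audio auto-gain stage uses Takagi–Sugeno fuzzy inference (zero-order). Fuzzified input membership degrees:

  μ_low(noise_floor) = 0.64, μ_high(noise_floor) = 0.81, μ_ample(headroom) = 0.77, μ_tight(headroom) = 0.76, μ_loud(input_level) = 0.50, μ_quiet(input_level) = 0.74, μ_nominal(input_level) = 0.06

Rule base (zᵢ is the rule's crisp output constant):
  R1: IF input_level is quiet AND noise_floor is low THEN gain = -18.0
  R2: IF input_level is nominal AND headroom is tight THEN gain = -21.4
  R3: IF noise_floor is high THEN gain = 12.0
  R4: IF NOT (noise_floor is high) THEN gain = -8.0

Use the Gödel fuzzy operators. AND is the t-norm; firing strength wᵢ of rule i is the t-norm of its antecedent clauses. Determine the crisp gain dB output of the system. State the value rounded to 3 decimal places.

-2.708

R1 (z=-18.0): quiet=0.74, low=0.64; AND[min(a, b)] → w = 0.64
R2 (z=-21.4): nominal=0.06, tight=0.76; AND[min(a, b)] → w = 0.06
R3 (z=12.0): high=0.81 → w = 0.81
R4 (z=-8.0): ¬high=1−0.81=0.19 → w = 0.19
Weighted average = (0.64·-18.0 + 0.06·-21.4 + 0.81·12.0 + 0.19·-8.0) / (0.64 + 0.06 + 0.81 + 0.19)
  = -4.6040 / 1.7000 = -2.708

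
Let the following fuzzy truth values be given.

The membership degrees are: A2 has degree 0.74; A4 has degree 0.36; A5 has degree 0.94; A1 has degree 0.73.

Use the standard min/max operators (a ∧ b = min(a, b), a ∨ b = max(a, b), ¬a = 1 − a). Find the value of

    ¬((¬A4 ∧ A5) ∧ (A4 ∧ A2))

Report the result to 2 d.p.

¬A4 = 1 − 0.36 = 0.64
¬A4 ∧ A5 = min(a, b) on (0.64, 0.94) = 0.64
A4 ∧ A2 = min(a, b) on (0.36, 0.74) = 0.36
(¬A4 ∧ A5) ∧ (A4 ∧ A2) = min(a, b) on (0.64, 0.36) = 0.36
¬((¬A4 ∧ A5) ∧ (A4 ∧ A2)) = 1 − 0.36 = 0.64

0.64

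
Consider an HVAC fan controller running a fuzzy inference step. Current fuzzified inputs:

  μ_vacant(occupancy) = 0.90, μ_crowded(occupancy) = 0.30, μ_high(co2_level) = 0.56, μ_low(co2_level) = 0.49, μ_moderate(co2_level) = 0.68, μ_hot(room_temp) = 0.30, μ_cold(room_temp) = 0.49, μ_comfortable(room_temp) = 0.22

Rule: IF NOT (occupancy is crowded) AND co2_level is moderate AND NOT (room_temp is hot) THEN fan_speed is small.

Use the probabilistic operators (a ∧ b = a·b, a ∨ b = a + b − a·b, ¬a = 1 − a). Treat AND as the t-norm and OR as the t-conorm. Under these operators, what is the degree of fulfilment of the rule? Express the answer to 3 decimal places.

0.333

firing strength: ¬crowded=1−0.30=0.70, moderate=0.68, ¬hot=1−0.30=0.70; AND[a·b] → w = 0.3332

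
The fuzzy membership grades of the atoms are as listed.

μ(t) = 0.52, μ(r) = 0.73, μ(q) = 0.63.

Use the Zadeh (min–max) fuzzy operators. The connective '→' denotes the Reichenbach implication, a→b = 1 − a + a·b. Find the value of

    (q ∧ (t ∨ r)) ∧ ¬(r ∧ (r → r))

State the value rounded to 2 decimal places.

0.27

t ∨ r = max(a, b) on (0.52, 0.73) = 0.73
q ∧ (t ∨ r) = min(a, b) on (0.63, 0.73) = 0.63
r → r  [Reichenbach: 1 − a + a·b] with a=0.73, b=0.73 → 0.80
r ∧ (r → r) = min(a, b) on (0.73, 0.80) = 0.73
¬(r ∧ (r → r)) = 1 − 0.73 = 0.27
(q ∧ (t ∨ r)) ∧ ¬(r ∧ (r → r)) = min(a, b) on (0.63, 0.27) = 0.27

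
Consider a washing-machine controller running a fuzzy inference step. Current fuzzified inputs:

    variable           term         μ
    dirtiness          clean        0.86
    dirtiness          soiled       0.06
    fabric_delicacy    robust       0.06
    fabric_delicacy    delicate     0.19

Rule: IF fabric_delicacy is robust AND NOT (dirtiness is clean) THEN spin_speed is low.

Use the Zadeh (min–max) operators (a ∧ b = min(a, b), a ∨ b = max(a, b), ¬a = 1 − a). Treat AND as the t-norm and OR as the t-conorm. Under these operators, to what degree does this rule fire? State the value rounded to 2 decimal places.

0.06

firing strength: robust=0.06, ¬clean=1−0.86=0.14; AND[min(a, b)] → w = 0.06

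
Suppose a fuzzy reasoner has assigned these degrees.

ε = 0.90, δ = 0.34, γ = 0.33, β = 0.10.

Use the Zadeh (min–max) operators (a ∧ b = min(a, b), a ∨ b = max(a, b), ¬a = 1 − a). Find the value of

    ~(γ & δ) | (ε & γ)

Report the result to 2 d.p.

γ & δ = min(a, b) on (0.33, 0.34) = 0.33
~(γ & δ) = 1 − 0.33 = 0.67
ε & γ = min(a, b) on (0.90, 0.33) = 0.33
~(γ & δ) | (ε & γ) = max(a, b) on (0.67, 0.33) = 0.67

0.67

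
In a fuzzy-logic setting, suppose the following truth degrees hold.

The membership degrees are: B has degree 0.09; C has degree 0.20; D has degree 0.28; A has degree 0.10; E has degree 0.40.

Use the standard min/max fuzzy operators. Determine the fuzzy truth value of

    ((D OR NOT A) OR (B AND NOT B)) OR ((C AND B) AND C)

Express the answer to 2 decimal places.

0.90

NOT A = 1 − 0.10 = 0.90
D OR NOT A = max(a, b) on (0.28, 0.90) = 0.90
NOT B = 1 − 0.09 = 0.91
B AND NOT B = min(a, b) on (0.09, 0.91) = 0.09
(D OR NOT A) OR (B AND NOT B) = max(a, b) on (0.90, 0.09) = 0.90
C AND B = min(a, b) on (0.20, 0.09) = 0.09
(C AND B) AND C = min(a, b) on (0.09, 0.20) = 0.09
((D OR NOT A) OR (B AND NOT B)) OR ((C AND B) AND C) = max(a, b) on (0.90, 0.09) = 0.90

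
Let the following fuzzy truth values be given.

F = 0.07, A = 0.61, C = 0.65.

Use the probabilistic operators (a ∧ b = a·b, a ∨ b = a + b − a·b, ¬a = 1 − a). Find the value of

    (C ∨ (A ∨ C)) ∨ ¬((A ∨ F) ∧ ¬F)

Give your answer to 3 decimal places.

0.972

A ∨ C = a + b − a·b on (0.6100, 0.6500) = 0.8635
C ∨ (A ∨ C) = a + b − a·b on (0.6500, 0.8635) = 0.9522
A ∨ F = a + b − a·b on (0.6100, 0.0700) = 0.6373
¬F = 1 − 0.0700 = 0.9300
(A ∨ F) ∧ ¬F = a·b on (0.6373, 0.9300) = 0.5927
¬((A ∨ F) ∧ ¬F) = 1 − 0.5927 = 0.4073
(C ∨ (A ∨ C)) ∨ ¬((A ∨ F) ∧ ¬F) = a + b − a·b on (0.9522, 0.4073) = 0.9717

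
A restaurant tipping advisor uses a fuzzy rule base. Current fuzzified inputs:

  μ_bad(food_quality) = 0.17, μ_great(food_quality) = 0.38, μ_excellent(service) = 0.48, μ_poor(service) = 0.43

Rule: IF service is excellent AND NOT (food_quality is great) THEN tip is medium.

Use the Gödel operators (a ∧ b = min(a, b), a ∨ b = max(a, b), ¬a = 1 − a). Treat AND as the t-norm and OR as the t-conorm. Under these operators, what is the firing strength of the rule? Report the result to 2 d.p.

firing strength: excellent=0.48, ¬great=1−0.38=0.62; AND[min(a, b)] → w = 0.48

0.48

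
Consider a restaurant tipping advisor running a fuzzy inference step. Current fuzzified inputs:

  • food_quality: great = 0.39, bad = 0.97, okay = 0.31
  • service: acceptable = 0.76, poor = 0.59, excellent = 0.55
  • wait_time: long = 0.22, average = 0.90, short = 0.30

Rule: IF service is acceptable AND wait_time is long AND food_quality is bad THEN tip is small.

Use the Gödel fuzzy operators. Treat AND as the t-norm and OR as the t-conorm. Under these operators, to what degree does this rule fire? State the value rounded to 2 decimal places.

firing strength: acceptable=0.76, long=0.22, bad=0.97; AND[min(a, b)] → w = 0.22

0.22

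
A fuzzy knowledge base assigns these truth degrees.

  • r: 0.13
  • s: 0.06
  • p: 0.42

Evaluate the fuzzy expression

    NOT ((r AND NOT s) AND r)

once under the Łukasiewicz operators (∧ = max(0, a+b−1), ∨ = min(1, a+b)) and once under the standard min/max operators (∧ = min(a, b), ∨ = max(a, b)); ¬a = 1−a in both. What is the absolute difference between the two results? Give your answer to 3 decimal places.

Under Łukasiewicz:
  NOT s = 1 − 0.06 = 0.94
  r AND NOT s = max(0, a+b−1) on (0.13, 0.94) = 0.07
  (r AND NOT s) AND r = max(0, a+b−1) on (0.07, 0.13) = 0.00
  NOT ((r AND NOT s) AND r) = 1 − 0.00 = 1.00
  → value = 1.0000
Under standard min/max:
  NOT s = 1 − 0.06 = 0.94
  r AND NOT s = min(a, b) on (0.13, 0.94) = 0.13
  (r AND NOT s) AND r = min(a, b) on (0.13, 0.13) = 0.13
  NOT ((r AND NOT s) AND r) = 1 − 0.13 = 0.87
  → value = 0.8700
|1.0000 − 0.8700| = 0.130

0.130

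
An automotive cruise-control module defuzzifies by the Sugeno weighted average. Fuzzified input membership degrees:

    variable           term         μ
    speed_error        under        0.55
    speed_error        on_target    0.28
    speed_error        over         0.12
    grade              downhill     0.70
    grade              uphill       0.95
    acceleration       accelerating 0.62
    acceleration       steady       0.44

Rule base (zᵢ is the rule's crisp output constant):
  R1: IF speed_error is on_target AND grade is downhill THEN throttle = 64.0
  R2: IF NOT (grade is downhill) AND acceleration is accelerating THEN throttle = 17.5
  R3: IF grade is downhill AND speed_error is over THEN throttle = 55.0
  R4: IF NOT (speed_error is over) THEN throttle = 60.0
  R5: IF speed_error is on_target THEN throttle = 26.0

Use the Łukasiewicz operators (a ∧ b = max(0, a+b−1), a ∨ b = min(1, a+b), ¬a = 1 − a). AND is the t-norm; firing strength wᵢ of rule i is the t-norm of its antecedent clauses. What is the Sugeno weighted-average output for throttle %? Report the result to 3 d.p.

R1 (z=64.0): on_target=0.28, downhill=0.70; AND[max(0, a+b−1)] → w = 0.00
R2 (z=17.5): ¬downhill=1−0.70=0.30, accelerating=0.62; AND[max(0, a+b−1)] → w = 0.00
R3 (z=55.0): downhill=0.70, over=0.12; AND[max(0, a+b−1)] → w = 0.00
R4 (z=60.0): ¬over=1−0.12=0.88 → w = 0.88
R5 (z=26.0): on_target=0.28 → w = 0.28
Weighted average = (0.00·64.0 + 0.00·17.5 + 0.00·55.0 + 0.88·60.0 + 0.28·26.0) / (0.00 + 0.00 + 0.00 + 0.88 + 0.28)
  = 60.0800 / 1.1600 = 51.793

51.793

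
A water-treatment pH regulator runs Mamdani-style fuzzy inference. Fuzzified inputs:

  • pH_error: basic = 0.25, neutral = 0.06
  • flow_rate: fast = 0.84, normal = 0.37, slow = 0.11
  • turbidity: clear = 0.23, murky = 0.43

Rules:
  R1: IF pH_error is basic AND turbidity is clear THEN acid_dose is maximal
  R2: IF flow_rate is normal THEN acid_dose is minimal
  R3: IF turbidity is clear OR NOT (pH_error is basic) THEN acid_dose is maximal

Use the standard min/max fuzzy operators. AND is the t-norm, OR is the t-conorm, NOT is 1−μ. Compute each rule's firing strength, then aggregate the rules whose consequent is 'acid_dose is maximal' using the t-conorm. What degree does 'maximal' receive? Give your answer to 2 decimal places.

R1: basic=0.25, clear=0.23; AND[min(a, b)] → w = 0.23
R2: normal=0.37 → w = 0.37
R3: clear=0.23, ¬basic=1−0.25=0.75; OR[max(a, b)] → w = 0.75
Rules with consequent 'maximal': {R1, R3} → strengths 0.23, 0.75
Aggregate via t-conorm [max(a, b)]: 0.75

0.75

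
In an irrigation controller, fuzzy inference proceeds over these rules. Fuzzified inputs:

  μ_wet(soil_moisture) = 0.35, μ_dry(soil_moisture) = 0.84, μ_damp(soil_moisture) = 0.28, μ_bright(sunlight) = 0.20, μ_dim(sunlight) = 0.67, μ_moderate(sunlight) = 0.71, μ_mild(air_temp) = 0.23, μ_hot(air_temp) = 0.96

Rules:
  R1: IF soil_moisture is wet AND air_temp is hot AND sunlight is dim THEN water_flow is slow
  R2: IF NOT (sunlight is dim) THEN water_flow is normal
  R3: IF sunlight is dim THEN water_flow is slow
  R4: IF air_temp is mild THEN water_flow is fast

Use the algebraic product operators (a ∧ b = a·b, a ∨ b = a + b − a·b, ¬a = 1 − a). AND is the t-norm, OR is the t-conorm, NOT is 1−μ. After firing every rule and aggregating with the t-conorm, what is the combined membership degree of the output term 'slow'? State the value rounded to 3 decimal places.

R1: wet=0.35, hot=0.96, dim=0.67; AND[a·b] → w = 0.2251
R2: ¬dim=1−0.67=0.33 → w = 0.3300
R3: dim=0.67 → w = 0.6700
R4: mild=0.23 → w = 0.2300
Rules with consequent 'slow': {R1, R3} → strengths 0.2251, 0.6700
Aggregate via t-conorm [a + b − a·b]: 0.7443

0.744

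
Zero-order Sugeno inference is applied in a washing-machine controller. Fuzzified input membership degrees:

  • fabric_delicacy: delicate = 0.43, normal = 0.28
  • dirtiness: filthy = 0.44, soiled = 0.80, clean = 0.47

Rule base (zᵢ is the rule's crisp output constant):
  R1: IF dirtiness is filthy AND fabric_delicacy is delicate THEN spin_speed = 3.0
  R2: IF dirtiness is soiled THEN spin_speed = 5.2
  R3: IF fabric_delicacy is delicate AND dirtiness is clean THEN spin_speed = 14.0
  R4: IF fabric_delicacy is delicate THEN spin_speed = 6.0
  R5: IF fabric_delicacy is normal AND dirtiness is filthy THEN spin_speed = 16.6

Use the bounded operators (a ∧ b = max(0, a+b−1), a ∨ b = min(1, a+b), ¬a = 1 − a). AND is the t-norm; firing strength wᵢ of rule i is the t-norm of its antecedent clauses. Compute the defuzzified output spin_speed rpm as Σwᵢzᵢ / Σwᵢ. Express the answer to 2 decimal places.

5.48

R1 (z=3.0): filthy=0.44, delicate=0.43; AND[max(0, a+b−1)] → w = 0.00
R2 (z=5.2): soiled=0.80 → w = 0.80
R3 (z=14.0): delicate=0.43, clean=0.47; AND[max(0, a+b−1)] → w = 0.00
R4 (z=6.0): delicate=0.43 → w = 0.43
R5 (z=16.6): normal=0.28, filthy=0.44; AND[max(0, a+b−1)] → w = 0.00
Weighted average = (0.00·3.0 + 0.80·5.2 + 0.00·14.0 + 0.43·6.0 + 0.00·16.6) / (0.00 + 0.80 + 0.00 + 0.43 + 0.00)
  = 6.7400 / 1.2300 = 5.48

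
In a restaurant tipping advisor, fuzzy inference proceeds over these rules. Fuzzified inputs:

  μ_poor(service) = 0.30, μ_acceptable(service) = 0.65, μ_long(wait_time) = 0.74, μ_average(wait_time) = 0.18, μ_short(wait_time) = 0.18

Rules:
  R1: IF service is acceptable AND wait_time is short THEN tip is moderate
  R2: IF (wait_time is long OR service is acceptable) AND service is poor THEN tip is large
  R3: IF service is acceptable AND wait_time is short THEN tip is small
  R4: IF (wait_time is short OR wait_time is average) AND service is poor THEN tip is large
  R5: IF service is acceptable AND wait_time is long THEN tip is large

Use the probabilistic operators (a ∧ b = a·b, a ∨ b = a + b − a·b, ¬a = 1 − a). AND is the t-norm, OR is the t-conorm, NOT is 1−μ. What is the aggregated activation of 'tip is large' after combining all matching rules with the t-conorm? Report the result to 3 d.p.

0.660

R1: acceptable=0.65, short=0.18; AND[a·b] → w = 0.1170
R2: (long=0.74 OR acceptable=0.65) = 0.9090; AND[a·b] with poor=0.30 → w = 0.2727
R3: acceptable=0.65, short=0.18; AND[a·b] → w = 0.1170
R4: (short=0.18 OR average=0.18) = 0.3276; AND[a·b] with poor=0.30 → w = 0.0983
R5: acceptable=0.65, long=0.74; AND[a·b] → w = 0.4810
Rules with consequent 'large': {R2, R4, R5} → strengths 0.2727, 0.0983, 0.4810
Aggregate via t-conorm [a + b − a·b]: 0.6596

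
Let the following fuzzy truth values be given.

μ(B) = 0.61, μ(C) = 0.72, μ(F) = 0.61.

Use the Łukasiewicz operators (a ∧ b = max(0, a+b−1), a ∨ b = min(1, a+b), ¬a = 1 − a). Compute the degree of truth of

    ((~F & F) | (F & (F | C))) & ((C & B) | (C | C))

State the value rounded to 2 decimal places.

~F = 1 − 0.61 = 0.39
~F & F = max(0, a+b−1) on (0.39, 0.61) = 0.00
F | C = min(1, a+b) on (0.61, 0.72) = 1.00
F & (F | C) = max(0, a+b−1) on (0.61, 1.00) = 0.61
(~F & F) | (F & (F | C)) = min(1, a+b) on (0.00, 0.61) = 0.61
C & B = max(0, a+b−1) on (0.72, 0.61) = 0.33
C | C = min(1, a+b) on (0.72, 0.72) = 1.00
(C & B) | (C | C) = min(1, a+b) on (0.33, 1.00) = 1.00
((~F & F) | (F & (F | C))) & ((C & B) | (C | C)) = max(0, a+b−1) on (0.61, 1.00) = 0.61

0.61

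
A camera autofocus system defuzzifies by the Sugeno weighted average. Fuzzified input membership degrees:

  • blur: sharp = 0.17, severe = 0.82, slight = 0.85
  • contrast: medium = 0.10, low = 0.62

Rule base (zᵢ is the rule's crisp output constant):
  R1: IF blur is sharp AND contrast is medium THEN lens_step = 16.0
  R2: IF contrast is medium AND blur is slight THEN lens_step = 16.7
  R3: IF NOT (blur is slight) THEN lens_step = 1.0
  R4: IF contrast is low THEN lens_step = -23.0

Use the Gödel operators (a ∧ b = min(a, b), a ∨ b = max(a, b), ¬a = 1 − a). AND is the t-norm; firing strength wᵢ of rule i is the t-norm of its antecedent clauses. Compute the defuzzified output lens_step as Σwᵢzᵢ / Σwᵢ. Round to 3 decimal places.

-11.175

R1 (z=16.0): sharp=0.17, medium=0.10; AND[min(a, b)] → w = 0.10
R2 (z=16.7): medium=0.10, slight=0.85; AND[min(a, b)] → w = 0.10
R3 (z=1.0): ¬slight=1−0.85=0.15 → w = 0.15
R4 (z=-23.0): low=0.62 → w = 0.62
Weighted average = (0.10·16.0 + 0.10·16.7 + 0.15·1.0 + 0.62·-23.0) / (0.10 + 0.10 + 0.15 + 0.62)
  = -10.8400 / 0.9700 = -11.175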